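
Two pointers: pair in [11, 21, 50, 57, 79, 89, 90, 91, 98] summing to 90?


lo=0(11)+hi=8(98)=109
lo=0(11)+hi=7(91)=102
lo=0(11)+hi=6(90)=101
lo=0(11)+hi=5(89)=100
lo=0(11)+hi=4(79)=90

Yes: 11+79=90


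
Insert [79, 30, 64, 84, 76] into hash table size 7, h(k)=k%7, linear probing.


Insert 79: h=2 -> slot 2
Insert 30: h=2, 1 probes -> slot 3
Insert 64: h=1 -> slot 1
Insert 84: h=0 -> slot 0
Insert 76: h=6 -> slot 6

Table: [84, 64, 79, 30, None, None, 76]


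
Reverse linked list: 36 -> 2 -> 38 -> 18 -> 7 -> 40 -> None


Step 1: curr=36, set curr.next=prev(None) | reversed so far: 36
Step 2: curr=2, set curr.next=prev(36) | reversed so far: 2 -> 36
Step 3: curr=38, set curr.next=prev(2) | reversed so far: 38 -> 2 -> 36
Step 4: curr=18, set curr.next=prev(38) | reversed so far: 18 -> 38 -> 2 -> 36
Step 5: curr=7, set curr.next=prev(18) | reversed so far: 7 -> 18 -> 38 -> 2 -> 36
Step 6: curr=40, set curr.next=prev(7) | reversed so far: 40 -> 7 -> 18 -> 38 -> 2 -> 36

40 -> 7 -> 18 -> 38 -> 2 -> 36 -> None


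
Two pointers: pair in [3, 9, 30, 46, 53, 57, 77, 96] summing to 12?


lo=0(3)+hi=7(96)=99
lo=0(3)+hi=6(77)=80
lo=0(3)+hi=5(57)=60
lo=0(3)+hi=4(53)=56
lo=0(3)+hi=3(46)=49
lo=0(3)+hi=2(30)=33
lo=0(3)+hi=1(9)=12

Yes: 3+9=12


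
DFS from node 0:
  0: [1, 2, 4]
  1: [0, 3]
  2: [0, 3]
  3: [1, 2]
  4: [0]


Visit 0, push [4, 2, 1]
Visit 1, push [3]
Visit 3, push [2]
Visit 2, push []
Visit 4, push []

DFS order: [0, 1, 3, 2, 4]


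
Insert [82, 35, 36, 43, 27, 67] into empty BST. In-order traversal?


Insert 82: root
Insert 35: L from 82
Insert 36: L from 82 -> R from 35
Insert 43: L from 82 -> R from 35 -> R from 36
Insert 27: L from 82 -> L from 35
Insert 67: L from 82 -> R from 35 -> R from 36 -> R from 43

In-order: [27, 35, 36, 43, 67, 82]


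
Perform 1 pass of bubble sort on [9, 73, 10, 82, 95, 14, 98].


Initial: [9, 73, 10, 82, 95, 14, 98]
Pass 1: [9, 10, 73, 82, 14, 95, 98] (2 swaps)

After 1 pass: [9, 10, 73, 82, 14, 95, 98]


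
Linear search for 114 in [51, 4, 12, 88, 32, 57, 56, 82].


i=0: 51!=114
i=1: 4!=114
i=2: 12!=114
i=3: 88!=114
i=4: 32!=114
i=5: 57!=114
i=6: 56!=114
i=7: 82!=114

Not found, 8 comps


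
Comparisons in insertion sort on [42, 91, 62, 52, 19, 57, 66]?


Algorithm: insertion sort
Input: [42, 91, 62, 52, 19, 57, 66]
Sorted: [19, 42, 52, 57, 62, 66, 91]

15


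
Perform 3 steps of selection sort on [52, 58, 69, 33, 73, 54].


Initial: [52, 58, 69, 33, 73, 54]
Step 1: min=33 at 3
  Swap: [33, 58, 69, 52, 73, 54]
Step 2: min=52 at 3
  Swap: [33, 52, 69, 58, 73, 54]
Step 3: min=54 at 5
  Swap: [33, 52, 54, 58, 73, 69]

After 3 steps: [33, 52, 54, 58, 73, 69]


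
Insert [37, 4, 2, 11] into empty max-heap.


Insert 37: [37]
Insert 4: [37, 4]
Insert 2: [37, 4, 2]
Insert 11: [37, 11, 2, 4]

Final heap: [37, 11, 2, 4]


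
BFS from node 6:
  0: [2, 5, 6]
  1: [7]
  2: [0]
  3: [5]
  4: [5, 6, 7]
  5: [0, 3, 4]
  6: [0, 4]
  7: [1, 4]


Visit 6, enqueue [0, 4]
Visit 0, enqueue [2, 5]
Visit 4, enqueue [7]
Visit 2, enqueue []
Visit 5, enqueue [3]
Visit 7, enqueue [1]
Visit 3, enqueue []
Visit 1, enqueue []

BFS order: [6, 0, 4, 2, 5, 7, 3, 1]


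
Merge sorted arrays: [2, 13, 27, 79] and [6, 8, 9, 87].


Take 2 from A
Take 6 from B
Take 8 from B
Take 9 from B
Take 13 from A
Take 27 from A
Take 79 from A

Merged: [2, 6, 8, 9, 13, 27, 79, 87]


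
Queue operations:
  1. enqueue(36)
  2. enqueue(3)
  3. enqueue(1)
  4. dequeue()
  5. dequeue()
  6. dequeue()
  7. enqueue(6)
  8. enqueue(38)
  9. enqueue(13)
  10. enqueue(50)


enqueue(36) -> [36]
enqueue(3) -> [36, 3]
enqueue(1) -> [36, 3, 1]
dequeue()->36, [3, 1]
dequeue()->3, [1]
dequeue()->1, []
enqueue(6) -> [6]
enqueue(38) -> [6, 38]
enqueue(13) -> [6, 38, 13]
enqueue(50) -> [6, 38, 13, 50]

Final queue: [6, 38, 13, 50]


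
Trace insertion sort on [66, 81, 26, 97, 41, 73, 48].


Initial: [66, 81, 26, 97, 41, 73, 48]
Insert 81: [66, 81, 26, 97, 41, 73, 48]
Insert 26: [26, 66, 81, 97, 41, 73, 48]
Insert 97: [26, 66, 81, 97, 41, 73, 48]
Insert 41: [26, 41, 66, 81, 97, 73, 48]
Insert 73: [26, 41, 66, 73, 81, 97, 48]
Insert 48: [26, 41, 48, 66, 73, 81, 97]

Sorted: [26, 41, 48, 66, 73, 81, 97]


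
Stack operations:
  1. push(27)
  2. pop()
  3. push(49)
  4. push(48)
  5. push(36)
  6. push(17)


push(27) -> [27]
pop()->27, []
push(49) -> [49]
push(48) -> [49, 48]
push(36) -> [49, 48, 36]
push(17) -> [49, 48, 36, 17]

Final stack: [49, 48, 36, 17]


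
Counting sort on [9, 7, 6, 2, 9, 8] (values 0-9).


Input: [9, 7, 6, 2, 9, 8]
Counts: [0, 0, 1, 0, 0, 0, 1, 1, 1, 2]

Sorted: [2, 6, 7, 8, 9, 9]


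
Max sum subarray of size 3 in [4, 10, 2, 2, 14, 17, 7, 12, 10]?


[0:3]: 16
[1:4]: 14
[2:5]: 18
[3:6]: 33
[4:7]: 38
[5:8]: 36
[6:9]: 29

Max: 38 at [4:7]


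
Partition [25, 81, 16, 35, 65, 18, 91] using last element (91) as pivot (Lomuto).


Pivot: 91
  25 <= 91: advance i (no swap)
  81 <= 91: advance i (no swap)
  16 <= 91: advance i (no swap)
  35 <= 91: advance i (no swap)
  65 <= 91: advance i (no swap)
  18 <= 91: advance i (no swap)
Place pivot at 6: [25, 81, 16, 35, 65, 18, 91]

Partitioned: [25, 81, 16, 35, 65, 18, 91]


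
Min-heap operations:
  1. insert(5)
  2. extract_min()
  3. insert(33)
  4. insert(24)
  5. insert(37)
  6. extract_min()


insert(5) -> [5]
extract_min()->5, []
insert(33) -> [33]
insert(24) -> [24, 33]
insert(37) -> [24, 33, 37]
extract_min()->24, [33, 37]

Final heap: [33, 37]


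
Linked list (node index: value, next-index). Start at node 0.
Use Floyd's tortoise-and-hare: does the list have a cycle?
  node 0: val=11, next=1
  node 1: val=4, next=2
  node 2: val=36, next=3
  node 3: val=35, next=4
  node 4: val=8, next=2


Floyd's tortoise (slow, +1) and hare (fast, +2):
  init: slow=0, fast=0
  step 1: slow=1, fast=2
  step 2: slow=2, fast=4
  step 3: slow=3, fast=3
  slow == fast at node 3: cycle detected

Cycle: yes


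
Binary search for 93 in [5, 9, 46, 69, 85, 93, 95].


Step 1: lo=0, hi=6, mid=3, val=69
Step 2: lo=4, hi=6, mid=5, val=93

Found at index 5


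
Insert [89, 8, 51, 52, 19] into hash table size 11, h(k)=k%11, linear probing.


Insert 89: h=1 -> slot 1
Insert 8: h=8 -> slot 8
Insert 51: h=7 -> slot 7
Insert 52: h=8, 1 probes -> slot 9
Insert 19: h=8, 2 probes -> slot 10

Table: [None, 89, None, None, None, None, None, 51, 8, 52, 19]


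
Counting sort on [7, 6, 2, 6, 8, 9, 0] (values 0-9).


Input: [7, 6, 2, 6, 8, 9, 0]
Counts: [1, 0, 1, 0, 0, 0, 2, 1, 1, 1]

Sorted: [0, 2, 6, 6, 7, 8, 9]


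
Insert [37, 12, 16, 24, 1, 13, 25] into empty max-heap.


Insert 37: [37]
Insert 12: [37, 12]
Insert 16: [37, 12, 16]
Insert 24: [37, 24, 16, 12]
Insert 1: [37, 24, 16, 12, 1]
Insert 13: [37, 24, 16, 12, 1, 13]
Insert 25: [37, 24, 25, 12, 1, 13, 16]

Final heap: [37, 24, 25, 12, 1, 13, 16]


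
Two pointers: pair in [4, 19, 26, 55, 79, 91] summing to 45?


lo=0(4)+hi=5(91)=95
lo=0(4)+hi=4(79)=83
lo=0(4)+hi=3(55)=59
lo=0(4)+hi=2(26)=30
lo=1(19)+hi=2(26)=45

Yes: 19+26=45


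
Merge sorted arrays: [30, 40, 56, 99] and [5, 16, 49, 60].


Take 5 from B
Take 16 from B
Take 30 from A
Take 40 from A
Take 49 from B
Take 56 from A
Take 60 from B

Merged: [5, 16, 30, 40, 49, 56, 60, 99]


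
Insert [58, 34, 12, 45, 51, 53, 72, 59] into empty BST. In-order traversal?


Insert 58: root
Insert 34: L from 58
Insert 12: L from 58 -> L from 34
Insert 45: L from 58 -> R from 34
Insert 51: L from 58 -> R from 34 -> R from 45
Insert 53: L from 58 -> R from 34 -> R from 45 -> R from 51
Insert 72: R from 58
Insert 59: R from 58 -> L from 72

In-order: [12, 34, 45, 51, 53, 58, 59, 72]


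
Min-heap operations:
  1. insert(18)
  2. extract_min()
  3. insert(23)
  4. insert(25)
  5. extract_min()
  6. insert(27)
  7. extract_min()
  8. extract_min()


insert(18) -> [18]
extract_min()->18, []
insert(23) -> [23]
insert(25) -> [23, 25]
extract_min()->23, [25]
insert(27) -> [25, 27]
extract_min()->25, [27]
extract_min()->27, []

Final heap: []


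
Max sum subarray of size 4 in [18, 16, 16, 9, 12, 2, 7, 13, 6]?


[0:4]: 59
[1:5]: 53
[2:6]: 39
[3:7]: 30
[4:8]: 34
[5:9]: 28

Max: 59 at [0:4]


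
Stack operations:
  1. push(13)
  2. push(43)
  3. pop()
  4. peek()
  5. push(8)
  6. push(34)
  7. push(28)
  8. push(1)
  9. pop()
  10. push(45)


push(13) -> [13]
push(43) -> [13, 43]
pop()->43, [13]
peek()->13
push(8) -> [13, 8]
push(34) -> [13, 8, 34]
push(28) -> [13, 8, 34, 28]
push(1) -> [13, 8, 34, 28, 1]
pop()->1, [13, 8, 34, 28]
push(45) -> [13, 8, 34, 28, 45]

Final stack: [13, 8, 34, 28, 45]


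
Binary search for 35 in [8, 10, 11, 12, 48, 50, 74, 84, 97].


Step 1: lo=0, hi=8, mid=4, val=48
Step 2: lo=0, hi=3, mid=1, val=10
Step 3: lo=2, hi=3, mid=2, val=11
Step 4: lo=3, hi=3, mid=3, val=12

Not found


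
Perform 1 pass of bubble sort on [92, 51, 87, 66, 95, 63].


Initial: [92, 51, 87, 66, 95, 63]
Pass 1: [51, 87, 66, 92, 63, 95] (4 swaps)

After 1 pass: [51, 87, 66, 92, 63, 95]


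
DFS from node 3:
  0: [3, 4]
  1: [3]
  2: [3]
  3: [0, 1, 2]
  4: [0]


Visit 3, push [2, 1, 0]
Visit 0, push [4]
Visit 4, push []
Visit 1, push []
Visit 2, push []

DFS order: [3, 0, 4, 1, 2]


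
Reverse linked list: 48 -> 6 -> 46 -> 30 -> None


Step 1: curr=48, set curr.next=prev(None) | reversed so far: 48
Step 2: curr=6, set curr.next=prev(48) | reversed so far: 6 -> 48
Step 3: curr=46, set curr.next=prev(6) | reversed so far: 46 -> 6 -> 48
Step 4: curr=30, set curr.next=prev(46) | reversed so far: 30 -> 46 -> 6 -> 48

30 -> 46 -> 6 -> 48 -> None


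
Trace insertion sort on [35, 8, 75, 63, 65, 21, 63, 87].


Initial: [35, 8, 75, 63, 65, 21, 63, 87]
Insert 8: [8, 35, 75, 63, 65, 21, 63, 87]
Insert 75: [8, 35, 75, 63, 65, 21, 63, 87]
Insert 63: [8, 35, 63, 75, 65, 21, 63, 87]
Insert 65: [8, 35, 63, 65, 75, 21, 63, 87]
Insert 21: [8, 21, 35, 63, 65, 75, 63, 87]
Insert 63: [8, 21, 35, 63, 63, 65, 75, 87]
Insert 87: [8, 21, 35, 63, 63, 65, 75, 87]

Sorted: [8, 21, 35, 63, 63, 65, 75, 87]


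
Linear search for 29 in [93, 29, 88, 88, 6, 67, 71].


i=0: 93!=29
i=1: 29==29 found!

Found at 1, 2 comps


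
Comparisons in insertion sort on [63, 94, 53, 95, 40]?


Algorithm: insertion sort
Input: [63, 94, 53, 95, 40]
Sorted: [40, 53, 63, 94, 95]

8


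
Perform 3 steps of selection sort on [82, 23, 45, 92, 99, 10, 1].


Initial: [82, 23, 45, 92, 99, 10, 1]
Step 1: min=1 at 6
  Swap: [1, 23, 45, 92, 99, 10, 82]
Step 2: min=10 at 5
  Swap: [1, 10, 45, 92, 99, 23, 82]
Step 3: min=23 at 5
  Swap: [1, 10, 23, 92, 99, 45, 82]

After 3 steps: [1, 10, 23, 92, 99, 45, 82]


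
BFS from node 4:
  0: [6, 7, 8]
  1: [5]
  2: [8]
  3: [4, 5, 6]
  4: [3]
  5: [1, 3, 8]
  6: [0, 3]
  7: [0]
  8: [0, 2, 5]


Visit 4, enqueue [3]
Visit 3, enqueue [5, 6]
Visit 5, enqueue [1, 8]
Visit 6, enqueue [0]
Visit 1, enqueue []
Visit 8, enqueue [2]
Visit 0, enqueue [7]
Visit 2, enqueue []
Visit 7, enqueue []

BFS order: [4, 3, 5, 6, 1, 8, 0, 2, 7]


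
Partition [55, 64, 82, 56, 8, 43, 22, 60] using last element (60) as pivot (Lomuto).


Pivot: 60
  55 <= 60: advance i (no swap)
  56 <= 60: swap -> [55, 56, 82, 64, 8, 43, 22, 60]
  8 <= 60: swap -> [55, 56, 8, 64, 82, 43, 22, 60]
  43 <= 60: swap -> [55, 56, 8, 43, 82, 64, 22, 60]
  22 <= 60: swap -> [55, 56, 8, 43, 22, 64, 82, 60]
Place pivot at 5: [55, 56, 8, 43, 22, 60, 82, 64]

Partitioned: [55, 56, 8, 43, 22, 60, 82, 64]


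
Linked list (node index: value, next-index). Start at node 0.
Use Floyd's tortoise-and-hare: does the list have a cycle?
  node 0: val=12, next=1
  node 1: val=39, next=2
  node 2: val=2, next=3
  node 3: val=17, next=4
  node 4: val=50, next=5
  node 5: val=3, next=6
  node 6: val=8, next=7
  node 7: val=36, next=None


Floyd's tortoise (slow, +1) and hare (fast, +2):
  init: slow=0, fast=0
  step 1: slow=1, fast=2
  step 2: slow=2, fast=4
  step 3: slow=3, fast=6
  step 4: fast 6->7->None, no cycle

Cycle: no


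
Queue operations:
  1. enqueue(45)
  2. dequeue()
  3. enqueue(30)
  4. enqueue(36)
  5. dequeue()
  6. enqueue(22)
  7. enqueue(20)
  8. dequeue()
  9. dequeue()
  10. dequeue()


enqueue(45) -> [45]
dequeue()->45, []
enqueue(30) -> [30]
enqueue(36) -> [30, 36]
dequeue()->30, [36]
enqueue(22) -> [36, 22]
enqueue(20) -> [36, 22, 20]
dequeue()->36, [22, 20]
dequeue()->22, [20]
dequeue()->20, []

Final queue: []


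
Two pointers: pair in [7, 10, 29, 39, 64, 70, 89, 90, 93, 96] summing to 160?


lo=0(7)+hi=9(96)=103
lo=1(10)+hi=9(96)=106
lo=2(29)+hi=9(96)=125
lo=3(39)+hi=9(96)=135
lo=4(64)+hi=9(96)=160

Yes: 64+96=160


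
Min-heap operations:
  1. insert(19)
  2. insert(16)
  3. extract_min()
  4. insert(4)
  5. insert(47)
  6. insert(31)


insert(19) -> [19]
insert(16) -> [16, 19]
extract_min()->16, [19]
insert(4) -> [4, 19]
insert(47) -> [4, 19, 47]
insert(31) -> [4, 19, 47, 31]

Final heap: [4, 19, 47, 31]


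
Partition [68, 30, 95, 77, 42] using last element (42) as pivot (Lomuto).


Pivot: 42
  30 <= 42: swap -> [30, 68, 95, 77, 42]
Place pivot at 1: [30, 42, 95, 77, 68]

Partitioned: [30, 42, 95, 77, 68]


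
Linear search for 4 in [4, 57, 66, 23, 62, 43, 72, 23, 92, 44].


i=0: 4==4 found!

Found at 0, 1 comps


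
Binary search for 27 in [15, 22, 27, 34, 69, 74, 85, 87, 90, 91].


Step 1: lo=0, hi=9, mid=4, val=69
Step 2: lo=0, hi=3, mid=1, val=22
Step 3: lo=2, hi=3, mid=2, val=27

Found at index 2


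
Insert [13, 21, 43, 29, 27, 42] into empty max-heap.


Insert 13: [13]
Insert 21: [21, 13]
Insert 43: [43, 13, 21]
Insert 29: [43, 29, 21, 13]
Insert 27: [43, 29, 21, 13, 27]
Insert 42: [43, 29, 42, 13, 27, 21]

Final heap: [43, 29, 42, 13, 27, 21]


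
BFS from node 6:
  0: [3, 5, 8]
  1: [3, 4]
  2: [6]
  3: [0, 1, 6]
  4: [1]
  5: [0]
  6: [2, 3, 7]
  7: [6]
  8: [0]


Visit 6, enqueue [2, 3, 7]
Visit 2, enqueue []
Visit 3, enqueue [0, 1]
Visit 7, enqueue []
Visit 0, enqueue [5, 8]
Visit 1, enqueue [4]
Visit 5, enqueue []
Visit 8, enqueue []
Visit 4, enqueue []

BFS order: [6, 2, 3, 7, 0, 1, 5, 8, 4]


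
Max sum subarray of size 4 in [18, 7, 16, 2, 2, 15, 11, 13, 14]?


[0:4]: 43
[1:5]: 27
[2:6]: 35
[3:7]: 30
[4:8]: 41
[5:9]: 53

Max: 53 at [5:9]


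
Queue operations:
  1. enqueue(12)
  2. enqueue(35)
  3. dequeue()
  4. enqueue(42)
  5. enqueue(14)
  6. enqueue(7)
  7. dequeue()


enqueue(12) -> [12]
enqueue(35) -> [12, 35]
dequeue()->12, [35]
enqueue(42) -> [35, 42]
enqueue(14) -> [35, 42, 14]
enqueue(7) -> [35, 42, 14, 7]
dequeue()->35, [42, 14, 7]

Final queue: [42, 14, 7]


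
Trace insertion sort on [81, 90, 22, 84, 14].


Initial: [81, 90, 22, 84, 14]
Insert 90: [81, 90, 22, 84, 14]
Insert 22: [22, 81, 90, 84, 14]
Insert 84: [22, 81, 84, 90, 14]
Insert 14: [14, 22, 81, 84, 90]

Sorted: [14, 22, 81, 84, 90]


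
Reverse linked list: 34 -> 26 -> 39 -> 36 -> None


Step 1: curr=34, set curr.next=prev(None) | reversed so far: 34
Step 2: curr=26, set curr.next=prev(34) | reversed so far: 26 -> 34
Step 3: curr=39, set curr.next=prev(26) | reversed so far: 39 -> 26 -> 34
Step 4: curr=36, set curr.next=prev(39) | reversed so far: 36 -> 39 -> 26 -> 34

36 -> 39 -> 26 -> 34 -> None


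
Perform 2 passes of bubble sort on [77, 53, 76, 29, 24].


Initial: [77, 53, 76, 29, 24]
Pass 1: [53, 76, 29, 24, 77] (4 swaps)
Pass 2: [53, 29, 24, 76, 77] (2 swaps)

After 2 passes: [53, 29, 24, 76, 77]


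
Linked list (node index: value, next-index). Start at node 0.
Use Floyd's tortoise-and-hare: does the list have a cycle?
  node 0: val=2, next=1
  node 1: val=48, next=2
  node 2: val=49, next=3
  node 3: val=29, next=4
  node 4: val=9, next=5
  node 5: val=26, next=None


Floyd's tortoise (slow, +1) and hare (fast, +2):
  init: slow=0, fast=0
  step 1: slow=1, fast=2
  step 2: slow=2, fast=4
  step 3: fast 4->5->None, no cycle

Cycle: no


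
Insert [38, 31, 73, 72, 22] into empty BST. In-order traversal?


Insert 38: root
Insert 31: L from 38
Insert 73: R from 38
Insert 72: R from 38 -> L from 73
Insert 22: L from 38 -> L from 31

In-order: [22, 31, 38, 72, 73]


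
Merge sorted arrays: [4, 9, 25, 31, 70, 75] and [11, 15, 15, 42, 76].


Take 4 from A
Take 9 from A
Take 11 from B
Take 15 from B
Take 15 from B
Take 25 from A
Take 31 from A
Take 42 from B
Take 70 from A
Take 75 from A

Merged: [4, 9, 11, 15, 15, 25, 31, 42, 70, 75, 76]


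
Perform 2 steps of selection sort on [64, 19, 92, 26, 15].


Initial: [64, 19, 92, 26, 15]
Step 1: min=15 at 4
  Swap: [15, 19, 92, 26, 64]
Step 2: min=19 at 1
  Swap: [15, 19, 92, 26, 64]

After 2 steps: [15, 19, 92, 26, 64]


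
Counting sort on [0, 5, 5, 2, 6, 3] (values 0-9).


Input: [0, 5, 5, 2, 6, 3]
Counts: [1, 0, 1, 1, 0, 2, 1, 0, 0, 0]

Sorted: [0, 2, 3, 5, 5, 6]


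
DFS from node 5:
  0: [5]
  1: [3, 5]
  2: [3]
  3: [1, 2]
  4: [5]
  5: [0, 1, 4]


Visit 5, push [4, 1, 0]
Visit 0, push []
Visit 1, push [3]
Visit 3, push [2]
Visit 2, push []
Visit 4, push []

DFS order: [5, 0, 1, 3, 2, 4]


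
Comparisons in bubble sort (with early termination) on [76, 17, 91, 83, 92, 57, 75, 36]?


Algorithm: bubble sort (with early termination)
Input: [76, 17, 91, 83, 92, 57, 75, 36]
Sorted: [17, 36, 57, 75, 76, 83, 91, 92]

28


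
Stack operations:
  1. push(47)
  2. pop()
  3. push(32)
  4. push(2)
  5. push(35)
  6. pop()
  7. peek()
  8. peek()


push(47) -> [47]
pop()->47, []
push(32) -> [32]
push(2) -> [32, 2]
push(35) -> [32, 2, 35]
pop()->35, [32, 2]
peek()->2
peek()->2

Final stack: [32, 2]


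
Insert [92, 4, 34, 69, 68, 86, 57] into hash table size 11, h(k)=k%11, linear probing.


Insert 92: h=4 -> slot 4
Insert 4: h=4, 1 probes -> slot 5
Insert 34: h=1 -> slot 1
Insert 69: h=3 -> slot 3
Insert 68: h=2 -> slot 2
Insert 86: h=9 -> slot 9
Insert 57: h=2, 4 probes -> slot 6

Table: [None, 34, 68, 69, 92, 4, 57, None, None, 86, None]


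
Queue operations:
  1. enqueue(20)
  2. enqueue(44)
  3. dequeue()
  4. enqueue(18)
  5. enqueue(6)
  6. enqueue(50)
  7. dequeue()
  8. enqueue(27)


enqueue(20) -> [20]
enqueue(44) -> [20, 44]
dequeue()->20, [44]
enqueue(18) -> [44, 18]
enqueue(6) -> [44, 18, 6]
enqueue(50) -> [44, 18, 6, 50]
dequeue()->44, [18, 6, 50]
enqueue(27) -> [18, 6, 50, 27]

Final queue: [18, 6, 50, 27]


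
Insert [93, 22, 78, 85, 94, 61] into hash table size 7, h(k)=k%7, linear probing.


Insert 93: h=2 -> slot 2
Insert 22: h=1 -> slot 1
Insert 78: h=1, 2 probes -> slot 3
Insert 85: h=1, 3 probes -> slot 4
Insert 94: h=3, 2 probes -> slot 5
Insert 61: h=5, 1 probes -> slot 6

Table: [None, 22, 93, 78, 85, 94, 61]


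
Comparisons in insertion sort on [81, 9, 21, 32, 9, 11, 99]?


Algorithm: insertion sort
Input: [81, 9, 21, 32, 9, 11, 99]
Sorted: [9, 9, 11, 21, 32, 81, 99]

14


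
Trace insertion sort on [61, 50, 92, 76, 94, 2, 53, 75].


Initial: [61, 50, 92, 76, 94, 2, 53, 75]
Insert 50: [50, 61, 92, 76, 94, 2, 53, 75]
Insert 92: [50, 61, 92, 76, 94, 2, 53, 75]
Insert 76: [50, 61, 76, 92, 94, 2, 53, 75]
Insert 94: [50, 61, 76, 92, 94, 2, 53, 75]
Insert 2: [2, 50, 61, 76, 92, 94, 53, 75]
Insert 53: [2, 50, 53, 61, 76, 92, 94, 75]
Insert 75: [2, 50, 53, 61, 75, 76, 92, 94]

Sorted: [2, 50, 53, 61, 75, 76, 92, 94]


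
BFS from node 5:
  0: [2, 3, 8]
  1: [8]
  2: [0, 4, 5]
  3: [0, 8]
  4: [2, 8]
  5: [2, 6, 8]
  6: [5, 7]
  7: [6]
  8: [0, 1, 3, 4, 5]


Visit 5, enqueue [2, 6, 8]
Visit 2, enqueue [0, 4]
Visit 6, enqueue [7]
Visit 8, enqueue [1, 3]
Visit 0, enqueue []
Visit 4, enqueue []
Visit 7, enqueue []
Visit 1, enqueue []
Visit 3, enqueue []

BFS order: [5, 2, 6, 8, 0, 4, 7, 1, 3]


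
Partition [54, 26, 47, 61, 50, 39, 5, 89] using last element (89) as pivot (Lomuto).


Pivot: 89
  54 <= 89: advance i (no swap)
  26 <= 89: advance i (no swap)
  47 <= 89: advance i (no swap)
  61 <= 89: advance i (no swap)
  50 <= 89: advance i (no swap)
  39 <= 89: advance i (no swap)
  5 <= 89: advance i (no swap)
Place pivot at 7: [54, 26, 47, 61, 50, 39, 5, 89]

Partitioned: [54, 26, 47, 61, 50, 39, 5, 89]


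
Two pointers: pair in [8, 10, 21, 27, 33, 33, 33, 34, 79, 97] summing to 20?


lo=0(8)+hi=9(97)=105
lo=0(8)+hi=8(79)=87
lo=0(8)+hi=7(34)=42
lo=0(8)+hi=6(33)=41
lo=0(8)+hi=5(33)=41
lo=0(8)+hi=4(33)=41
lo=0(8)+hi=3(27)=35
lo=0(8)+hi=2(21)=29
lo=0(8)+hi=1(10)=18

No pair found


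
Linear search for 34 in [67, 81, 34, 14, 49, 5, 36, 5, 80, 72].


i=0: 67!=34
i=1: 81!=34
i=2: 34==34 found!

Found at 2, 3 comps


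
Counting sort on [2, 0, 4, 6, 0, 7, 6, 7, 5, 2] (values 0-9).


Input: [2, 0, 4, 6, 0, 7, 6, 7, 5, 2]
Counts: [2, 0, 2, 0, 1, 1, 2, 2, 0, 0]

Sorted: [0, 0, 2, 2, 4, 5, 6, 6, 7, 7]


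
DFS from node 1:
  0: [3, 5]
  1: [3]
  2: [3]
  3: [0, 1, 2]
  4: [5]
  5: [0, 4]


Visit 1, push [3]
Visit 3, push [2, 0]
Visit 0, push [5]
Visit 5, push [4]
Visit 4, push []
Visit 2, push []

DFS order: [1, 3, 0, 5, 4, 2]


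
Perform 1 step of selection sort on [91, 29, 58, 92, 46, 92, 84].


Initial: [91, 29, 58, 92, 46, 92, 84]
Step 1: min=29 at 1
  Swap: [29, 91, 58, 92, 46, 92, 84]

After 1 step: [29, 91, 58, 92, 46, 92, 84]


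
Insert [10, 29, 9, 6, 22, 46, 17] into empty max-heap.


Insert 10: [10]
Insert 29: [29, 10]
Insert 9: [29, 10, 9]
Insert 6: [29, 10, 9, 6]
Insert 22: [29, 22, 9, 6, 10]
Insert 46: [46, 22, 29, 6, 10, 9]
Insert 17: [46, 22, 29, 6, 10, 9, 17]

Final heap: [46, 22, 29, 6, 10, 9, 17]


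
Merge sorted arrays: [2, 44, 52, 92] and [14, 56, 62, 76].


Take 2 from A
Take 14 from B
Take 44 from A
Take 52 from A
Take 56 from B
Take 62 from B
Take 76 from B

Merged: [2, 14, 44, 52, 56, 62, 76, 92]


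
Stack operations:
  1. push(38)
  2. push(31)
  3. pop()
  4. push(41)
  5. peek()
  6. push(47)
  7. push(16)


push(38) -> [38]
push(31) -> [38, 31]
pop()->31, [38]
push(41) -> [38, 41]
peek()->41
push(47) -> [38, 41, 47]
push(16) -> [38, 41, 47, 16]

Final stack: [38, 41, 47, 16]


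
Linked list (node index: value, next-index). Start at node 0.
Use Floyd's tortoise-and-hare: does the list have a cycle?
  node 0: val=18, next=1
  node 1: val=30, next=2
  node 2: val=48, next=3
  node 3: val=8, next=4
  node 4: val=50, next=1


Floyd's tortoise (slow, +1) and hare (fast, +2):
  init: slow=0, fast=0
  step 1: slow=1, fast=2
  step 2: slow=2, fast=4
  step 3: slow=3, fast=2
  step 4: slow=4, fast=4
  slow == fast at node 4: cycle detected

Cycle: yes


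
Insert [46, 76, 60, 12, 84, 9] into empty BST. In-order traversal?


Insert 46: root
Insert 76: R from 46
Insert 60: R from 46 -> L from 76
Insert 12: L from 46
Insert 84: R from 46 -> R from 76
Insert 9: L from 46 -> L from 12

In-order: [9, 12, 46, 60, 76, 84]


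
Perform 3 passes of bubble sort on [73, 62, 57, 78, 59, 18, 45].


Initial: [73, 62, 57, 78, 59, 18, 45]
Pass 1: [62, 57, 73, 59, 18, 45, 78] (5 swaps)
Pass 2: [57, 62, 59, 18, 45, 73, 78] (4 swaps)
Pass 3: [57, 59, 18, 45, 62, 73, 78] (3 swaps)

After 3 passes: [57, 59, 18, 45, 62, 73, 78]


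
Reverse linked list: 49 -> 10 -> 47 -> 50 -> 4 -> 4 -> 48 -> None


Step 1: curr=49, set curr.next=prev(None) | reversed so far: 49
Step 2: curr=10, set curr.next=prev(49) | reversed so far: 10 -> 49
Step 3: curr=47, set curr.next=prev(10) | reversed so far: 47 -> 10 -> 49
Step 4: curr=50, set curr.next=prev(47) | reversed so far: 50 -> 47 -> 10 -> 49
Step 5: curr=4, set curr.next=prev(50) | reversed so far: 4 -> 50 -> 47 -> 10 -> 49
Step 6: curr=4, set curr.next=prev(4) | reversed so far: 4 -> 4 -> 50 -> 47 -> 10 -> 49
Step 7: curr=48, set curr.next=prev(4) | reversed so far: 48 -> 4 -> 4 -> 50 -> 47 -> 10 -> 49

48 -> 4 -> 4 -> 50 -> 47 -> 10 -> 49 -> None


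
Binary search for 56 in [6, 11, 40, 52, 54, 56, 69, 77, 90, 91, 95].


Step 1: lo=0, hi=10, mid=5, val=56

Found at index 5


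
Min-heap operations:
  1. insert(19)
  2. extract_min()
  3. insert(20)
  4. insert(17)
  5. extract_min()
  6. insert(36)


insert(19) -> [19]
extract_min()->19, []
insert(20) -> [20]
insert(17) -> [17, 20]
extract_min()->17, [20]
insert(36) -> [20, 36]

Final heap: [20, 36]


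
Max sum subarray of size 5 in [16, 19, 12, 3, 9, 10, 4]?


[0:5]: 59
[1:6]: 53
[2:7]: 38

Max: 59 at [0:5]


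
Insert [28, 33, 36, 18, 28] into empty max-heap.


Insert 28: [28]
Insert 33: [33, 28]
Insert 36: [36, 28, 33]
Insert 18: [36, 28, 33, 18]
Insert 28: [36, 28, 33, 18, 28]

Final heap: [36, 28, 33, 18, 28]


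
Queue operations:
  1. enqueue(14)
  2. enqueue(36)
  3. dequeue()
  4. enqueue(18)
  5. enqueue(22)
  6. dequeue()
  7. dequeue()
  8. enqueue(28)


enqueue(14) -> [14]
enqueue(36) -> [14, 36]
dequeue()->14, [36]
enqueue(18) -> [36, 18]
enqueue(22) -> [36, 18, 22]
dequeue()->36, [18, 22]
dequeue()->18, [22]
enqueue(28) -> [22, 28]

Final queue: [22, 28]


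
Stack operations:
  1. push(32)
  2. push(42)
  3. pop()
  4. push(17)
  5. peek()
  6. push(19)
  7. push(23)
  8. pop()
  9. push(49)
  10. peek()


push(32) -> [32]
push(42) -> [32, 42]
pop()->42, [32]
push(17) -> [32, 17]
peek()->17
push(19) -> [32, 17, 19]
push(23) -> [32, 17, 19, 23]
pop()->23, [32, 17, 19]
push(49) -> [32, 17, 19, 49]
peek()->49

Final stack: [32, 17, 19, 49]


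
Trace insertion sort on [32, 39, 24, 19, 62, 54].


Initial: [32, 39, 24, 19, 62, 54]
Insert 39: [32, 39, 24, 19, 62, 54]
Insert 24: [24, 32, 39, 19, 62, 54]
Insert 19: [19, 24, 32, 39, 62, 54]
Insert 62: [19, 24, 32, 39, 62, 54]
Insert 54: [19, 24, 32, 39, 54, 62]

Sorted: [19, 24, 32, 39, 54, 62]


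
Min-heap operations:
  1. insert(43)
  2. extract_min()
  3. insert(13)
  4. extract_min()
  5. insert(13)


insert(43) -> [43]
extract_min()->43, []
insert(13) -> [13]
extract_min()->13, []
insert(13) -> [13]

Final heap: [13]


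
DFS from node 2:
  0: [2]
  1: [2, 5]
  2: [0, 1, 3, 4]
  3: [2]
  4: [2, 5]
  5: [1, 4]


Visit 2, push [4, 3, 1, 0]
Visit 0, push []
Visit 1, push [5]
Visit 5, push [4]
Visit 4, push []
Visit 3, push []

DFS order: [2, 0, 1, 5, 4, 3]


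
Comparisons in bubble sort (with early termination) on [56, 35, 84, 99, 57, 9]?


Algorithm: bubble sort (with early termination)
Input: [56, 35, 84, 99, 57, 9]
Sorted: [9, 35, 56, 57, 84, 99]

15


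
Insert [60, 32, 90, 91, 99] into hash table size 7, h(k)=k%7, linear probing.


Insert 60: h=4 -> slot 4
Insert 32: h=4, 1 probes -> slot 5
Insert 90: h=6 -> slot 6
Insert 91: h=0 -> slot 0
Insert 99: h=1 -> slot 1

Table: [91, 99, None, None, 60, 32, 90]


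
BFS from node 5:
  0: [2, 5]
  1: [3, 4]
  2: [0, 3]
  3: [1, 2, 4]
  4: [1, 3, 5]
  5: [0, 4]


Visit 5, enqueue [0, 4]
Visit 0, enqueue [2]
Visit 4, enqueue [1, 3]
Visit 2, enqueue []
Visit 1, enqueue []
Visit 3, enqueue []

BFS order: [5, 0, 4, 2, 1, 3]


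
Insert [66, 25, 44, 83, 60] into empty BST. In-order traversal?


Insert 66: root
Insert 25: L from 66
Insert 44: L from 66 -> R from 25
Insert 83: R from 66
Insert 60: L from 66 -> R from 25 -> R from 44

In-order: [25, 44, 60, 66, 83]


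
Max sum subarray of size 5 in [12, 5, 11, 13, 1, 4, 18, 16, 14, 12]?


[0:5]: 42
[1:6]: 34
[2:7]: 47
[3:8]: 52
[4:9]: 53
[5:10]: 64

Max: 64 at [5:10]


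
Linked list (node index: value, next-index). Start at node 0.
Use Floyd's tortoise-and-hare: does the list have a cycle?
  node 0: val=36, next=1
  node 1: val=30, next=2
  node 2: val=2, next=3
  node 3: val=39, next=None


Floyd's tortoise (slow, +1) and hare (fast, +2):
  init: slow=0, fast=0
  step 1: slow=1, fast=2
  step 2: fast 2->3->None, no cycle

Cycle: no


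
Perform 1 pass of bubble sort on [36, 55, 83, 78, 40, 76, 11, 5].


Initial: [36, 55, 83, 78, 40, 76, 11, 5]
Pass 1: [36, 55, 78, 40, 76, 11, 5, 83] (5 swaps)

After 1 pass: [36, 55, 78, 40, 76, 11, 5, 83]


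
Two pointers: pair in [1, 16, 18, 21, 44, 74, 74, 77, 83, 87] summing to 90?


lo=0(1)+hi=9(87)=88
lo=1(16)+hi=9(87)=103
lo=1(16)+hi=8(83)=99
lo=1(16)+hi=7(77)=93
lo=1(16)+hi=6(74)=90

Yes: 16+74=90


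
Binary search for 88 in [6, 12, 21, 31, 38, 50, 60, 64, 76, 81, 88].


Step 1: lo=0, hi=10, mid=5, val=50
Step 2: lo=6, hi=10, mid=8, val=76
Step 3: lo=9, hi=10, mid=9, val=81
Step 4: lo=10, hi=10, mid=10, val=88

Found at index 10


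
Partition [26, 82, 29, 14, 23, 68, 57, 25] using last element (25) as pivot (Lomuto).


Pivot: 25
  14 <= 25: swap -> [14, 82, 29, 26, 23, 68, 57, 25]
  23 <= 25: swap -> [14, 23, 29, 26, 82, 68, 57, 25]
Place pivot at 2: [14, 23, 25, 26, 82, 68, 57, 29]

Partitioned: [14, 23, 25, 26, 82, 68, 57, 29]


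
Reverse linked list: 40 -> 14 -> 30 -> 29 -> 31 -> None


Step 1: curr=40, set curr.next=prev(None) | reversed so far: 40
Step 2: curr=14, set curr.next=prev(40) | reversed so far: 14 -> 40
Step 3: curr=30, set curr.next=prev(14) | reversed so far: 30 -> 14 -> 40
Step 4: curr=29, set curr.next=prev(30) | reversed so far: 29 -> 30 -> 14 -> 40
Step 5: curr=31, set curr.next=prev(29) | reversed so far: 31 -> 29 -> 30 -> 14 -> 40

31 -> 29 -> 30 -> 14 -> 40 -> None


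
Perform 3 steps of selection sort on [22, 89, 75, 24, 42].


Initial: [22, 89, 75, 24, 42]
Step 1: min=22 at 0
  Swap: [22, 89, 75, 24, 42]
Step 2: min=24 at 3
  Swap: [22, 24, 75, 89, 42]
Step 3: min=42 at 4
  Swap: [22, 24, 42, 89, 75]

After 3 steps: [22, 24, 42, 89, 75]


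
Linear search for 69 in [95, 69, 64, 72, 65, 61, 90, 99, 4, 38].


i=0: 95!=69
i=1: 69==69 found!

Found at 1, 2 comps


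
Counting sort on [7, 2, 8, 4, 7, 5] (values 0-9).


Input: [7, 2, 8, 4, 7, 5]
Counts: [0, 0, 1, 0, 1, 1, 0, 2, 1, 0]

Sorted: [2, 4, 5, 7, 7, 8]


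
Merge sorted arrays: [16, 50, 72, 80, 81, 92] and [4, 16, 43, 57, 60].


Take 4 from B
Take 16 from A
Take 16 from B
Take 43 from B
Take 50 from A
Take 57 from B
Take 60 from B

Merged: [4, 16, 16, 43, 50, 57, 60, 72, 80, 81, 92]


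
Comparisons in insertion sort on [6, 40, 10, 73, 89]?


Algorithm: insertion sort
Input: [6, 40, 10, 73, 89]
Sorted: [6, 10, 40, 73, 89]

5


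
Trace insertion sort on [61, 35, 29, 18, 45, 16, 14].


Initial: [61, 35, 29, 18, 45, 16, 14]
Insert 35: [35, 61, 29, 18, 45, 16, 14]
Insert 29: [29, 35, 61, 18, 45, 16, 14]
Insert 18: [18, 29, 35, 61, 45, 16, 14]
Insert 45: [18, 29, 35, 45, 61, 16, 14]
Insert 16: [16, 18, 29, 35, 45, 61, 14]
Insert 14: [14, 16, 18, 29, 35, 45, 61]

Sorted: [14, 16, 18, 29, 35, 45, 61]


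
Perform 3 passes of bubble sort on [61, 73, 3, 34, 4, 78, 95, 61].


Initial: [61, 73, 3, 34, 4, 78, 95, 61]
Pass 1: [61, 3, 34, 4, 73, 78, 61, 95] (4 swaps)
Pass 2: [3, 34, 4, 61, 73, 61, 78, 95] (4 swaps)
Pass 3: [3, 4, 34, 61, 61, 73, 78, 95] (2 swaps)

After 3 passes: [3, 4, 34, 61, 61, 73, 78, 95]


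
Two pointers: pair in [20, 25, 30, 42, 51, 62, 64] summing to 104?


lo=0(20)+hi=6(64)=84
lo=1(25)+hi=6(64)=89
lo=2(30)+hi=6(64)=94
lo=3(42)+hi=6(64)=106
lo=3(42)+hi=5(62)=104

Yes: 42+62=104


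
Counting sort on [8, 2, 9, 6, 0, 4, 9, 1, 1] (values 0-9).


Input: [8, 2, 9, 6, 0, 4, 9, 1, 1]
Counts: [1, 2, 1, 0, 1, 0, 1, 0, 1, 2]

Sorted: [0, 1, 1, 2, 4, 6, 8, 9, 9]


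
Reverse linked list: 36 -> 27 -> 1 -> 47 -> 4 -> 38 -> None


Step 1: curr=36, set curr.next=prev(None) | reversed so far: 36
Step 2: curr=27, set curr.next=prev(36) | reversed so far: 27 -> 36
Step 3: curr=1, set curr.next=prev(27) | reversed so far: 1 -> 27 -> 36
Step 4: curr=47, set curr.next=prev(1) | reversed so far: 47 -> 1 -> 27 -> 36
Step 5: curr=4, set curr.next=prev(47) | reversed so far: 4 -> 47 -> 1 -> 27 -> 36
Step 6: curr=38, set curr.next=prev(4) | reversed so far: 38 -> 4 -> 47 -> 1 -> 27 -> 36

38 -> 4 -> 47 -> 1 -> 27 -> 36 -> None


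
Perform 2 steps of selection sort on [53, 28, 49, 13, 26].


Initial: [53, 28, 49, 13, 26]
Step 1: min=13 at 3
  Swap: [13, 28, 49, 53, 26]
Step 2: min=26 at 4
  Swap: [13, 26, 49, 53, 28]

After 2 steps: [13, 26, 49, 53, 28]


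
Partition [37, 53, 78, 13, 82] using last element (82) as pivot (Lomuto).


Pivot: 82
  37 <= 82: advance i (no swap)
  53 <= 82: advance i (no swap)
  78 <= 82: advance i (no swap)
  13 <= 82: advance i (no swap)
Place pivot at 4: [37, 53, 78, 13, 82]

Partitioned: [37, 53, 78, 13, 82]


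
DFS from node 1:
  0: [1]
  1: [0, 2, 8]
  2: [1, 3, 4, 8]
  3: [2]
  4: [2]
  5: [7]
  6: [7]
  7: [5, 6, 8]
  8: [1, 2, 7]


Visit 1, push [8, 2, 0]
Visit 0, push []
Visit 2, push [8, 4, 3]
Visit 3, push []
Visit 4, push []
Visit 8, push [7]
Visit 7, push [6, 5]
Visit 5, push []
Visit 6, push []

DFS order: [1, 0, 2, 3, 4, 8, 7, 5, 6]


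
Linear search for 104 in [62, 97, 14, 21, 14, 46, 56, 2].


i=0: 62!=104
i=1: 97!=104
i=2: 14!=104
i=3: 21!=104
i=4: 14!=104
i=5: 46!=104
i=6: 56!=104
i=7: 2!=104

Not found, 8 comps


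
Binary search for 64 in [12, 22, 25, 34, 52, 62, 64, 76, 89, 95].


Step 1: lo=0, hi=9, mid=4, val=52
Step 2: lo=5, hi=9, mid=7, val=76
Step 3: lo=5, hi=6, mid=5, val=62
Step 4: lo=6, hi=6, mid=6, val=64

Found at index 6


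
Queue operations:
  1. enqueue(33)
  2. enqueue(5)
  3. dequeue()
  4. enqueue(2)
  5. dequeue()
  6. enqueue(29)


enqueue(33) -> [33]
enqueue(5) -> [33, 5]
dequeue()->33, [5]
enqueue(2) -> [5, 2]
dequeue()->5, [2]
enqueue(29) -> [2, 29]

Final queue: [2, 29]


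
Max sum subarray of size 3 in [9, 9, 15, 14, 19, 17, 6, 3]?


[0:3]: 33
[1:4]: 38
[2:5]: 48
[3:6]: 50
[4:7]: 42
[5:8]: 26

Max: 50 at [3:6]


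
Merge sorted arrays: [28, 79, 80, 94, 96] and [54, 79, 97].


Take 28 from A
Take 54 from B
Take 79 from A
Take 79 from B
Take 80 from A
Take 94 from A
Take 96 from A

Merged: [28, 54, 79, 79, 80, 94, 96, 97]


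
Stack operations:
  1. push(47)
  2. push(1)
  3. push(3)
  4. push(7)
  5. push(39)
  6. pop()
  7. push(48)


push(47) -> [47]
push(1) -> [47, 1]
push(3) -> [47, 1, 3]
push(7) -> [47, 1, 3, 7]
push(39) -> [47, 1, 3, 7, 39]
pop()->39, [47, 1, 3, 7]
push(48) -> [47, 1, 3, 7, 48]

Final stack: [47, 1, 3, 7, 48]


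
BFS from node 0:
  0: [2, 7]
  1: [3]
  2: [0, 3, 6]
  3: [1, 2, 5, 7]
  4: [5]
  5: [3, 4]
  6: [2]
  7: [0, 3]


Visit 0, enqueue [2, 7]
Visit 2, enqueue [3, 6]
Visit 7, enqueue []
Visit 3, enqueue [1, 5]
Visit 6, enqueue []
Visit 1, enqueue []
Visit 5, enqueue [4]
Visit 4, enqueue []

BFS order: [0, 2, 7, 3, 6, 1, 5, 4]


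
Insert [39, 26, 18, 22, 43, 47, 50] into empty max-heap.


Insert 39: [39]
Insert 26: [39, 26]
Insert 18: [39, 26, 18]
Insert 22: [39, 26, 18, 22]
Insert 43: [43, 39, 18, 22, 26]
Insert 47: [47, 39, 43, 22, 26, 18]
Insert 50: [50, 39, 47, 22, 26, 18, 43]

Final heap: [50, 39, 47, 22, 26, 18, 43]


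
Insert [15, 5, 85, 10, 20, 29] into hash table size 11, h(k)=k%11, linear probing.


Insert 15: h=4 -> slot 4
Insert 5: h=5 -> slot 5
Insert 85: h=8 -> slot 8
Insert 10: h=10 -> slot 10
Insert 20: h=9 -> slot 9
Insert 29: h=7 -> slot 7

Table: [None, None, None, None, 15, 5, None, 29, 85, 20, 10]


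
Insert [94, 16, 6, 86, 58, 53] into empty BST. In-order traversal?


Insert 94: root
Insert 16: L from 94
Insert 6: L from 94 -> L from 16
Insert 86: L from 94 -> R from 16
Insert 58: L from 94 -> R from 16 -> L from 86
Insert 53: L from 94 -> R from 16 -> L from 86 -> L from 58

In-order: [6, 16, 53, 58, 86, 94]


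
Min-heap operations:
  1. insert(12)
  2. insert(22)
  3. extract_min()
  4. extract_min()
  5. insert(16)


insert(12) -> [12]
insert(22) -> [12, 22]
extract_min()->12, [22]
extract_min()->22, []
insert(16) -> [16]

Final heap: [16]


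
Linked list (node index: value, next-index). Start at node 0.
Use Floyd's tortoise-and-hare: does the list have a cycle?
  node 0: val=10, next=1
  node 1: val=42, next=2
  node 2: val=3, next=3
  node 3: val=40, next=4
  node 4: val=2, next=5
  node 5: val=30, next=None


Floyd's tortoise (slow, +1) and hare (fast, +2):
  init: slow=0, fast=0
  step 1: slow=1, fast=2
  step 2: slow=2, fast=4
  step 3: fast 4->5->None, no cycle

Cycle: no


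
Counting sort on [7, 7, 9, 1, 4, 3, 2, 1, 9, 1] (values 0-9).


Input: [7, 7, 9, 1, 4, 3, 2, 1, 9, 1]
Counts: [0, 3, 1, 1, 1, 0, 0, 2, 0, 2]

Sorted: [1, 1, 1, 2, 3, 4, 7, 7, 9, 9]


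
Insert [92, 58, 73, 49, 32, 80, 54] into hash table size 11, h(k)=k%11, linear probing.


Insert 92: h=4 -> slot 4
Insert 58: h=3 -> slot 3
Insert 73: h=7 -> slot 7
Insert 49: h=5 -> slot 5
Insert 32: h=10 -> slot 10
Insert 80: h=3, 3 probes -> slot 6
Insert 54: h=10, 1 probes -> slot 0

Table: [54, None, None, 58, 92, 49, 80, 73, None, None, 32]


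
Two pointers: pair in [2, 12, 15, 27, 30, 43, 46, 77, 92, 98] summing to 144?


lo=0(2)+hi=9(98)=100
lo=1(12)+hi=9(98)=110
lo=2(15)+hi=9(98)=113
lo=3(27)+hi=9(98)=125
lo=4(30)+hi=9(98)=128
lo=5(43)+hi=9(98)=141
lo=6(46)+hi=9(98)=144

Yes: 46+98=144


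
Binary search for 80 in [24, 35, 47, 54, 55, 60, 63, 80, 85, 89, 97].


Step 1: lo=0, hi=10, mid=5, val=60
Step 2: lo=6, hi=10, mid=8, val=85
Step 3: lo=6, hi=7, mid=6, val=63
Step 4: lo=7, hi=7, mid=7, val=80

Found at index 7


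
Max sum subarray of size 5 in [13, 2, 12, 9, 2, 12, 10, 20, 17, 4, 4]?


[0:5]: 38
[1:6]: 37
[2:7]: 45
[3:8]: 53
[4:9]: 61
[5:10]: 63
[6:11]: 55

Max: 63 at [5:10]


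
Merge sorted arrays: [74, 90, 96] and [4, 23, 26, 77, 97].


Take 4 from B
Take 23 from B
Take 26 from B
Take 74 from A
Take 77 from B
Take 90 from A
Take 96 from A

Merged: [4, 23, 26, 74, 77, 90, 96, 97]


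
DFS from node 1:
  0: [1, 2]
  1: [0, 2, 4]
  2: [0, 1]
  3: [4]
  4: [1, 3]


Visit 1, push [4, 2, 0]
Visit 0, push [2]
Visit 2, push []
Visit 4, push [3]
Visit 3, push []

DFS order: [1, 0, 2, 4, 3]


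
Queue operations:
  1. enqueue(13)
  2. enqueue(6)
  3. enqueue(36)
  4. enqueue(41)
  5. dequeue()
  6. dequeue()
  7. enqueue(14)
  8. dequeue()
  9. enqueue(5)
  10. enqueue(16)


enqueue(13) -> [13]
enqueue(6) -> [13, 6]
enqueue(36) -> [13, 6, 36]
enqueue(41) -> [13, 6, 36, 41]
dequeue()->13, [6, 36, 41]
dequeue()->6, [36, 41]
enqueue(14) -> [36, 41, 14]
dequeue()->36, [41, 14]
enqueue(5) -> [41, 14, 5]
enqueue(16) -> [41, 14, 5, 16]

Final queue: [41, 14, 5, 16]


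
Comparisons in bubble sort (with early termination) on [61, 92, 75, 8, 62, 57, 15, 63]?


Algorithm: bubble sort (with early termination)
Input: [61, 92, 75, 8, 62, 57, 15, 63]
Sorted: [8, 15, 57, 61, 62, 63, 75, 92]

27


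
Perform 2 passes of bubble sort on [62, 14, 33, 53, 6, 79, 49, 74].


Initial: [62, 14, 33, 53, 6, 79, 49, 74]
Pass 1: [14, 33, 53, 6, 62, 49, 74, 79] (6 swaps)
Pass 2: [14, 33, 6, 53, 49, 62, 74, 79] (2 swaps)

After 2 passes: [14, 33, 6, 53, 49, 62, 74, 79]


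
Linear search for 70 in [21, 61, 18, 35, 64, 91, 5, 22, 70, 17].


i=0: 21!=70
i=1: 61!=70
i=2: 18!=70
i=3: 35!=70
i=4: 64!=70
i=5: 91!=70
i=6: 5!=70
i=7: 22!=70
i=8: 70==70 found!

Found at 8, 9 comps


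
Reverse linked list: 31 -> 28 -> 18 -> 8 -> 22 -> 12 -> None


Step 1: curr=31, set curr.next=prev(None) | reversed so far: 31
Step 2: curr=28, set curr.next=prev(31) | reversed so far: 28 -> 31
Step 3: curr=18, set curr.next=prev(28) | reversed so far: 18 -> 28 -> 31
Step 4: curr=8, set curr.next=prev(18) | reversed so far: 8 -> 18 -> 28 -> 31
Step 5: curr=22, set curr.next=prev(8) | reversed so far: 22 -> 8 -> 18 -> 28 -> 31
Step 6: curr=12, set curr.next=prev(22) | reversed so far: 12 -> 22 -> 8 -> 18 -> 28 -> 31

12 -> 22 -> 8 -> 18 -> 28 -> 31 -> None


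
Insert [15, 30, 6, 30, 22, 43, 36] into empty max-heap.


Insert 15: [15]
Insert 30: [30, 15]
Insert 6: [30, 15, 6]
Insert 30: [30, 30, 6, 15]
Insert 22: [30, 30, 6, 15, 22]
Insert 43: [43, 30, 30, 15, 22, 6]
Insert 36: [43, 30, 36, 15, 22, 6, 30]

Final heap: [43, 30, 36, 15, 22, 6, 30]


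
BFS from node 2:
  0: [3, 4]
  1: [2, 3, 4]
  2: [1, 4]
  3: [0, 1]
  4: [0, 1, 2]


Visit 2, enqueue [1, 4]
Visit 1, enqueue [3]
Visit 4, enqueue [0]
Visit 3, enqueue []
Visit 0, enqueue []

BFS order: [2, 1, 4, 3, 0]


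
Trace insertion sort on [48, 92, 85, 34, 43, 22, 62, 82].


Initial: [48, 92, 85, 34, 43, 22, 62, 82]
Insert 92: [48, 92, 85, 34, 43, 22, 62, 82]
Insert 85: [48, 85, 92, 34, 43, 22, 62, 82]
Insert 34: [34, 48, 85, 92, 43, 22, 62, 82]
Insert 43: [34, 43, 48, 85, 92, 22, 62, 82]
Insert 22: [22, 34, 43, 48, 85, 92, 62, 82]
Insert 62: [22, 34, 43, 48, 62, 85, 92, 82]
Insert 82: [22, 34, 43, 48, 62, 82, 85, 92]

Sorted: [22, 34, 43, 48, 62, 82, 85, 92]
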